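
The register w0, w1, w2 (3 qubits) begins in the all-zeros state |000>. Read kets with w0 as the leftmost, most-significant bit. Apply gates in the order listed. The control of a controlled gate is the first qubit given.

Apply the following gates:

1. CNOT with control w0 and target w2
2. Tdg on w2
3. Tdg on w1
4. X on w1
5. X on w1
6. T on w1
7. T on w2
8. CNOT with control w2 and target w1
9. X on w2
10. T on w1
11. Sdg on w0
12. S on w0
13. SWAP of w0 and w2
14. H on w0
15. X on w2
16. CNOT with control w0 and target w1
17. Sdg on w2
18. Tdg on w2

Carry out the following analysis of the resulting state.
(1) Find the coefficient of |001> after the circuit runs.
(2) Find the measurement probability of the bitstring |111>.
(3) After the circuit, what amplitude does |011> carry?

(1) |001> carries amplitude -sqrt(2)*exp(I*pi/4)/2 in the final state. Key observation: gates 2-7 undo each other exactly, leaving only the rest of the circuit to track.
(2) The probability of measuring |111> is 1/2.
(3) The final state's coefficient on |011> equals 0.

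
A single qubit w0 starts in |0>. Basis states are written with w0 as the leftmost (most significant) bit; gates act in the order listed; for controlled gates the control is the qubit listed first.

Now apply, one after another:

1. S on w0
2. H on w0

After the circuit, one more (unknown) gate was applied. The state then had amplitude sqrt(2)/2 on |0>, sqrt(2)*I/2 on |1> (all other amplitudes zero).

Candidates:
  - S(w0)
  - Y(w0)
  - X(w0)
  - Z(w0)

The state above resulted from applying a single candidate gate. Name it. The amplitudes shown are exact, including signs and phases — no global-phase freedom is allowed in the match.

The applied gate was S(w0).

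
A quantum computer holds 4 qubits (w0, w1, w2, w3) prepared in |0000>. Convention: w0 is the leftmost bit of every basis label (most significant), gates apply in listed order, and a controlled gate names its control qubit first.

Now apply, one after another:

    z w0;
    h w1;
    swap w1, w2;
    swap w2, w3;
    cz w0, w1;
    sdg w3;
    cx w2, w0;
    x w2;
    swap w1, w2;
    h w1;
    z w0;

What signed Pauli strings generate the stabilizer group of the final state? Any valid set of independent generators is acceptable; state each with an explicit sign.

The stabilizer group can be generated by -IXII, -IIIY, +ZIII, +IIZI, among other valid generating sets.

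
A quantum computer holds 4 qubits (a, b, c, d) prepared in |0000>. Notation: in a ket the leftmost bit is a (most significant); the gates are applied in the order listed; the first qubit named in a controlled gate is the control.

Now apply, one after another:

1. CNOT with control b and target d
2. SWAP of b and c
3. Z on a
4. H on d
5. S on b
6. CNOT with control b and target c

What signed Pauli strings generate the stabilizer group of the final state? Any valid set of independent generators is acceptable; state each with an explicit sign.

The stabilizer group can be generated by +IIIX, +ZIII, +IZII, +IIZI, among other valid generating sets.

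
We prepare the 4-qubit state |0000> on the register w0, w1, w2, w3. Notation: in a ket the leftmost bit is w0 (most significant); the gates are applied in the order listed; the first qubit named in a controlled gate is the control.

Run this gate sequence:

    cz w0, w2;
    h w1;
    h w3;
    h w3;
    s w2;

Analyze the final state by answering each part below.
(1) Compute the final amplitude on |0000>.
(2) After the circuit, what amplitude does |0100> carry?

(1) |0000> carries amplitude sqrt(2)/2 in the final state.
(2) The final state's coefficient on |0100> equals sqrt(2)/2.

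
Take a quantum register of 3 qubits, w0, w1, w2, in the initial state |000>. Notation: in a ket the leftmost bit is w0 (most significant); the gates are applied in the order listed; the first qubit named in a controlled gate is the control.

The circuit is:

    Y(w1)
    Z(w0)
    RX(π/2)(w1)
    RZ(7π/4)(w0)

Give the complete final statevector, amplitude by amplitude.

The resulting statevector has amplitude -sqrt(2)*exp(I*pi/8)/2 on |000>, -sqrt(2)*exp(5*I*pi/8)/2 on |010>, and 0 on every other basis state.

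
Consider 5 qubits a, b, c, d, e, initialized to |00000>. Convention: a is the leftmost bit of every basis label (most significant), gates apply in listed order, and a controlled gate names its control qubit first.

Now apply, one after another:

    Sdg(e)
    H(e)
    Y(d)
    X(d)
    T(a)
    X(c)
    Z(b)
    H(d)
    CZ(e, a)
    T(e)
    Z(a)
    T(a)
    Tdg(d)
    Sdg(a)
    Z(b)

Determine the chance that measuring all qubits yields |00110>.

Outcome |00110> occurs with probability 1/4.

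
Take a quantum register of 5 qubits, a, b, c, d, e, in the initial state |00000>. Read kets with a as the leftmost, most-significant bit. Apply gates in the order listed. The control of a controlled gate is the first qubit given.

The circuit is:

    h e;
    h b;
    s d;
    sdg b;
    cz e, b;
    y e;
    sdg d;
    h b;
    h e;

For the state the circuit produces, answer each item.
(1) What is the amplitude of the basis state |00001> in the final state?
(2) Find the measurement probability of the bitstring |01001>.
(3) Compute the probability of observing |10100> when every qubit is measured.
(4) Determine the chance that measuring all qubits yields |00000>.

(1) The final state's coefficient on |00001> equals -I/2.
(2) The probability of measuring |01001> is 1/4.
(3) A full measurement returns |10100> with probability 0.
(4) A full measurement returns |00000> with probability 1/4.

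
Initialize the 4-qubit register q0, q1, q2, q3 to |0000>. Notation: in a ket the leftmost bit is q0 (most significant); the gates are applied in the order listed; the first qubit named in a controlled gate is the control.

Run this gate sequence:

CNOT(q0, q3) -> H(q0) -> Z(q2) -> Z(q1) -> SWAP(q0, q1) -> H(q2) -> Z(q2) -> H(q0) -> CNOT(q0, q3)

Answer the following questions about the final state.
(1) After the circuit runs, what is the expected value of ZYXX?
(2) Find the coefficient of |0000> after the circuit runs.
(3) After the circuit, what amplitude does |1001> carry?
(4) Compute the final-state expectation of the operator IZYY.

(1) The observable ZYXX averages to 0.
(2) The amplitude on |0000> is sqrt(2)/4.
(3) |1001> carries amplitude sqrt(2)/4 in the final state.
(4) The observable IZYY averages to 0.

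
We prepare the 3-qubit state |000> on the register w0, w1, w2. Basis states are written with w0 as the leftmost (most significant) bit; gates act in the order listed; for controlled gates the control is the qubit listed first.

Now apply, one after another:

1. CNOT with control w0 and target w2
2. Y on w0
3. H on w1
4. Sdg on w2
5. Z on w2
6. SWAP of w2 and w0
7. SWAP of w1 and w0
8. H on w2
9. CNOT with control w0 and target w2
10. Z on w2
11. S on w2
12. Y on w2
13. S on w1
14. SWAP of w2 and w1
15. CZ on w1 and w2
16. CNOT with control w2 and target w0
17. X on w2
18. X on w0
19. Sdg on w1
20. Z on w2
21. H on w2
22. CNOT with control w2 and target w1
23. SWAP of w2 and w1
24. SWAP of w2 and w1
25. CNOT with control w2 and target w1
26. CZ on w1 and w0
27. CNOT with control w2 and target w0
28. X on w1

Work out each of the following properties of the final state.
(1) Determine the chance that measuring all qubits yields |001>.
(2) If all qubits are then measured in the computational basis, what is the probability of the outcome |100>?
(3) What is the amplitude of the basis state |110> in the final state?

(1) Outcome |001> occurs with probability 1/8. Key observation: the block from step 22 through step 25 cancels to the identity and can be dropped.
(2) Outcome |100> occurs with probability 1/8.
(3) The final state's coefficient on |110> equals -sqrt(2)*I/4.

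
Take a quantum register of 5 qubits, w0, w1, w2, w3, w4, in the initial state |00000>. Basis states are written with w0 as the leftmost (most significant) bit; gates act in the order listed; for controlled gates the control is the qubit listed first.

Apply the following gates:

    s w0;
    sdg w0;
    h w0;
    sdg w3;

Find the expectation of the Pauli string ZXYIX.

The observable ZXYIX averages to 0. Key observation: the block from step 1 through step 2 cancels to the identity and can be dropped.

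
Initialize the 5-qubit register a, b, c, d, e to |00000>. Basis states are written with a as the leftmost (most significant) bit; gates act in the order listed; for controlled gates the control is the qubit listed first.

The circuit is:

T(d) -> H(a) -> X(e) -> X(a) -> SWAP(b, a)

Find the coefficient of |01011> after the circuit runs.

The amplitude on |01011> is 0.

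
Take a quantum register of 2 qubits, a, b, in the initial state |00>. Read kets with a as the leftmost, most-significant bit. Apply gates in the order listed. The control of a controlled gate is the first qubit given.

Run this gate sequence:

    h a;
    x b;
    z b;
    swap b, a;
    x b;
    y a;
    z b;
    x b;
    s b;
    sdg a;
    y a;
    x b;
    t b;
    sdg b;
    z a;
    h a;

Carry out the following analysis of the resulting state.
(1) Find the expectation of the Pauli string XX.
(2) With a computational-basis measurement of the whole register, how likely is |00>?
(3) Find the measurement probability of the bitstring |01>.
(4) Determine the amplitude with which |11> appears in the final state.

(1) The expectation value of XX is -sqrt(2)/2.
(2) Outcome |00> occurs with probability 1/4.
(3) A full measurement returns |01> with probability 1/4.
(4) The final state's coefficient on |11> equals -exp(3*I*pi/4)/2.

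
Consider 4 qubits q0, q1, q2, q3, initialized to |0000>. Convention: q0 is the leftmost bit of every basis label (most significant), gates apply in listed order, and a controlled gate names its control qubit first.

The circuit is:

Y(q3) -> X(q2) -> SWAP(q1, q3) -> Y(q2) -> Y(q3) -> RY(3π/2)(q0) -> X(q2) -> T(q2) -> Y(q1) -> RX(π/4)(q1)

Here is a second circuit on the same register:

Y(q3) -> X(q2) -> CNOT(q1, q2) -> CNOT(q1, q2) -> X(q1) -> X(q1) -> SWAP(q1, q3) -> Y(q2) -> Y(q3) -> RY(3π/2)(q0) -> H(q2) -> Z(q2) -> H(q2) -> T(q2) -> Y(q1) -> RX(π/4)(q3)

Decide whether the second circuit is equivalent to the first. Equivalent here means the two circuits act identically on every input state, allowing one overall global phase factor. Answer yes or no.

No — the two circuits implement different unitaries, even allowing a global phase.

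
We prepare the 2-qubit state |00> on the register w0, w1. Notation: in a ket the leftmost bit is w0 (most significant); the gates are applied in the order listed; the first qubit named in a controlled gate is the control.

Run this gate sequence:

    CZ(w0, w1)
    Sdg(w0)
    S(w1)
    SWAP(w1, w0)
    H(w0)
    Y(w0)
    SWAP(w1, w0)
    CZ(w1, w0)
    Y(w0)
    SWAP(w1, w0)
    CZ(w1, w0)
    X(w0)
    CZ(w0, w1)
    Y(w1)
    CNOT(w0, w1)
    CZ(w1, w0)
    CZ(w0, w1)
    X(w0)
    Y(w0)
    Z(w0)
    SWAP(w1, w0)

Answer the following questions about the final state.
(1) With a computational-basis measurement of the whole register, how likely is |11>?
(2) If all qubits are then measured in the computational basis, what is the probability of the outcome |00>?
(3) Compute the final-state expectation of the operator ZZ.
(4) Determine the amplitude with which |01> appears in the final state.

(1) A full measurement returns |11> with probability 1/2.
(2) Outcome |00> occurs with probability 1/2.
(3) The expectation value of ZZ is 1.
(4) The amplitude on |01> is 0.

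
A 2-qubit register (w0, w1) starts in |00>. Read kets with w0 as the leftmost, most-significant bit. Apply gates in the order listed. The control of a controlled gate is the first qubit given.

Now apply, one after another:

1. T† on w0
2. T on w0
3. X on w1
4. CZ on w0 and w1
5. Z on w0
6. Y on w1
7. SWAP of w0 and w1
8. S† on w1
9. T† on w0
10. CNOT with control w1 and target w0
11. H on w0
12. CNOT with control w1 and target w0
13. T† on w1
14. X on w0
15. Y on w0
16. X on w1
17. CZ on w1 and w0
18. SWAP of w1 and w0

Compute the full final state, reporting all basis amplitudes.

After the circuit, the state carries amplitude 0 on |00>, 0 on |01>, -sqrt(2)/2 on |10>, -sqrt(2)/2 on |11>.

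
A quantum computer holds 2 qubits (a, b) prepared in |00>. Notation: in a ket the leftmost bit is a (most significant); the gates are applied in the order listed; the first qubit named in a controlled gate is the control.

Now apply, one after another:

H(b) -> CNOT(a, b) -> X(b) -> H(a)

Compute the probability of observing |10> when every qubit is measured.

The probability of measuring |10> is 1/4.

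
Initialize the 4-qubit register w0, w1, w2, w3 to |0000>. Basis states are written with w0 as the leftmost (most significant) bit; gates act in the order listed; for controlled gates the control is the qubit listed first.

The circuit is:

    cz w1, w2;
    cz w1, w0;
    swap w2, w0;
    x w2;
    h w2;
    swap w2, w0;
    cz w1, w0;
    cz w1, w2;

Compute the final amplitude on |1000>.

The amplitude on |1000> is -sqrt(2)/2.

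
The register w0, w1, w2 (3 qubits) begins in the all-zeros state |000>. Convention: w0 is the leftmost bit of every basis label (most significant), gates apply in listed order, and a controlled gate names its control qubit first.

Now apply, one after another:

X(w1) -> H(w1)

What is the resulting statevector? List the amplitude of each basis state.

The resulting statevector has amplitude sqrt(2)/2 on |000>, -sqrt(2)/2 on |010>, and 0 on every other basis state.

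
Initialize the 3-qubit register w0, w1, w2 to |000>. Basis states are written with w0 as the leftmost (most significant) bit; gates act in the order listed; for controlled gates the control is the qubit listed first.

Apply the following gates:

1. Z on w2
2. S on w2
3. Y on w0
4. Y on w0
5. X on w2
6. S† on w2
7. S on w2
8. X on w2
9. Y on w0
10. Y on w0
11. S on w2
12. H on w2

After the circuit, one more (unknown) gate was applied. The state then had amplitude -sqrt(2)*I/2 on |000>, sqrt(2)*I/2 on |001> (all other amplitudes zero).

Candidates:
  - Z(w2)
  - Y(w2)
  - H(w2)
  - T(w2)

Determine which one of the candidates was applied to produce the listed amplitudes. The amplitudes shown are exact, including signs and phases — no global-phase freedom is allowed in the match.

It was Y(w2) that produced the state shown. Key observation: the block from step 3 through step 10 cancels to the identity and can be dropped.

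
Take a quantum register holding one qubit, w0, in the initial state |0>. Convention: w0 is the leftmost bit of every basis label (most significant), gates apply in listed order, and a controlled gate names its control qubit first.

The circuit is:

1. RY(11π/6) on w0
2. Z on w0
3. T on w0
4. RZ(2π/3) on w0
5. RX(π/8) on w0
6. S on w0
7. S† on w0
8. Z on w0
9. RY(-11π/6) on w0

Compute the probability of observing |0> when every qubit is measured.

The probability of measuring |0> is -sqrt(6)/32 - sqrt(2)/32 - sqrt(12 - 6*sqrt(2))/64 + 3*sqrt(4 - 2*sqrt(2))/64 + 3*sqrt(sqrt(2) + 2)/16 + 1/2.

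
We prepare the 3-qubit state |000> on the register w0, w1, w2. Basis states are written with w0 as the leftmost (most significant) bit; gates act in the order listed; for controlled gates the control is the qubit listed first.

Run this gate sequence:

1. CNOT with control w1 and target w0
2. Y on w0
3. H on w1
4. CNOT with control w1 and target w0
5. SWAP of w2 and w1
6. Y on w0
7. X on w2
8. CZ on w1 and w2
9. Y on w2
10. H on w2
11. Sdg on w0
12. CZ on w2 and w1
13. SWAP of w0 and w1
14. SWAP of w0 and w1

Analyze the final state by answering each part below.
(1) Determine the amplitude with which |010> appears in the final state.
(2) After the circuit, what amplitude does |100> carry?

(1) The final state's coefficient on |010> equals 0.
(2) The final state's coefficient on |100> equals -1/2.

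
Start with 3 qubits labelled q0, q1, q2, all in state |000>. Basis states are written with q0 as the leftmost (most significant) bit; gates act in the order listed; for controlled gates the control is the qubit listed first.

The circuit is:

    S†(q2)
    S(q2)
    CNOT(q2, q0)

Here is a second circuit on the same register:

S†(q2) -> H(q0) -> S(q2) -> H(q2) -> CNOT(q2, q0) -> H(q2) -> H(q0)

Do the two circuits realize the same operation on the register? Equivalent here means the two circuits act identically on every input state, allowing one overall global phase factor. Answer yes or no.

No: there is an input state on which the two circuits produce genuinely different outputs (not merely differing by a phase).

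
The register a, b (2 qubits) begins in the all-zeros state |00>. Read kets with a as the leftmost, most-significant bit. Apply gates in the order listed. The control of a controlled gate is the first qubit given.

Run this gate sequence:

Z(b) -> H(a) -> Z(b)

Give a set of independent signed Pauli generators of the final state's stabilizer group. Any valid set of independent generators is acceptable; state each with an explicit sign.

The stabilizer group can be generated by +XI, +IZ, among other valid generating sets.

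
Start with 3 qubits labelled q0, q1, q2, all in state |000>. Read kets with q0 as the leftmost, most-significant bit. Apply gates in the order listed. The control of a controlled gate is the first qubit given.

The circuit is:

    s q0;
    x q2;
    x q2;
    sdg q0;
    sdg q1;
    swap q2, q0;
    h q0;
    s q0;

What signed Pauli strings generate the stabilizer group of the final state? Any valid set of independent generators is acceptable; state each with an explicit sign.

The stabilizer group can be generated by +YII, +IZI, +IIZ, among other valid generating sets. Key observation: the block from step 1 through step 4 cancels to the identity and can be dropped.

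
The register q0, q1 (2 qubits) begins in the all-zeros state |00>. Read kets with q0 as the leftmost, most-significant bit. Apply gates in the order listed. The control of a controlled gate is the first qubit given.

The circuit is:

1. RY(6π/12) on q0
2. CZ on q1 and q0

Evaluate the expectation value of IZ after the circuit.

The expectation value of IZ is 1.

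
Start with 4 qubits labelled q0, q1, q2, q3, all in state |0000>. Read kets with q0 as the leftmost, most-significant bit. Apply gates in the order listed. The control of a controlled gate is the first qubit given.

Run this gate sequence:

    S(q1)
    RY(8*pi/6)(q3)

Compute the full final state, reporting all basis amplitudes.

The final amplitudes are -1/2 on |0000>, sqrt(3)/2 on |0001>, and 0 on every other basis state.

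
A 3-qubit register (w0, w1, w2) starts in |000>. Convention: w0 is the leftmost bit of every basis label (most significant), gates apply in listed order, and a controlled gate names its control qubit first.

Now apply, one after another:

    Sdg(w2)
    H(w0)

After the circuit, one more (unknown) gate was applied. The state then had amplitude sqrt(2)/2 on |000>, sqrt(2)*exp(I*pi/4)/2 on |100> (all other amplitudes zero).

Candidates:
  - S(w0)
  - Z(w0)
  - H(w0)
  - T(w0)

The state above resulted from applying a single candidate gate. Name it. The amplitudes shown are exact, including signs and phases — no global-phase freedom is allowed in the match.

The unique candidate consistent with the amplitudes is T(w0).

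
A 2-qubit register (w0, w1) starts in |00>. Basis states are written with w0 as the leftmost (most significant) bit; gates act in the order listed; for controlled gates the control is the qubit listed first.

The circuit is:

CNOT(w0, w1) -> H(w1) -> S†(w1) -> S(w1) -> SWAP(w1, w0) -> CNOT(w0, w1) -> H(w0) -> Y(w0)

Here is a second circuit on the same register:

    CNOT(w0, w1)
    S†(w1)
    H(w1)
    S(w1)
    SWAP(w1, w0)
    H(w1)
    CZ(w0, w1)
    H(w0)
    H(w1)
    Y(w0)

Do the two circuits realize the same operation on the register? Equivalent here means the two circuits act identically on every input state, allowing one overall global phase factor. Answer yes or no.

No: there is an input state on which the two circuits produce genuinely different outputs (not merely differing by a phase).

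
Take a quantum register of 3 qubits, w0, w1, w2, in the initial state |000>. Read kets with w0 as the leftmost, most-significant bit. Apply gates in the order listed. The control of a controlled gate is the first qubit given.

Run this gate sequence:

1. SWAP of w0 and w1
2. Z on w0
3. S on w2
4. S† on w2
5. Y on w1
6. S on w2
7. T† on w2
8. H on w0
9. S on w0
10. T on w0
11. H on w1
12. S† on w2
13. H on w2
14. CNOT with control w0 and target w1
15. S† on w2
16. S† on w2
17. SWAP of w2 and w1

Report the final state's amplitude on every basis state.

After the circuit, the state carries amplitude sqrt(2)*I/4 on |000>, -sqrt(2)*I/4 on |001>, -sqrt(2)*I/4 on |010>, sqrt(2)*I/4 on |011>, sqrt(2)*exp(I*pi/4)/4 on |100>, -sqrt(2)*exp(I*pi/4)/4 on |101>, -sqrt(2)*exp(I*pi/4)/4 on |110>, sqrt(2)*exp(I*pi/4)/4 on |111>. Key observation: gates 3-4 undo each other exactly, leaving only the rest of the circuit to track.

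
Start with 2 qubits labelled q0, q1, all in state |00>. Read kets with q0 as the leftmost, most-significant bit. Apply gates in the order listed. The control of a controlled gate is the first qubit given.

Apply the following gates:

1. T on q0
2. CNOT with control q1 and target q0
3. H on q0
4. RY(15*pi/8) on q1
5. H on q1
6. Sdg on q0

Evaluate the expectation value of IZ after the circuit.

In the final state, IZ has expectation -sqrt(2 - sqrt(2))/2.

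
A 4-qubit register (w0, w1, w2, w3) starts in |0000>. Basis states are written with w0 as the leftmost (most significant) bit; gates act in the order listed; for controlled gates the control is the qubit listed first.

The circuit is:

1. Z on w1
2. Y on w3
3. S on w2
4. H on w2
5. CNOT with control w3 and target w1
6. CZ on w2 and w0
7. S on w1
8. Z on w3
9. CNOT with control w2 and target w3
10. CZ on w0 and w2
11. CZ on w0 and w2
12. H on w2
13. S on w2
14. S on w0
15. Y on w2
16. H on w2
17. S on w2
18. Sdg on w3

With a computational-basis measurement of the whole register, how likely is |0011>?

Outcome |0011> occurs with probability 0.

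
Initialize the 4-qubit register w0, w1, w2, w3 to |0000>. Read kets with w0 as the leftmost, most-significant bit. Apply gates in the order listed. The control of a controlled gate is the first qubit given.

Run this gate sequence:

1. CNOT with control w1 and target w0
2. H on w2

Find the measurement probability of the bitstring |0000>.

The probability of measuring |0000> is 1/2.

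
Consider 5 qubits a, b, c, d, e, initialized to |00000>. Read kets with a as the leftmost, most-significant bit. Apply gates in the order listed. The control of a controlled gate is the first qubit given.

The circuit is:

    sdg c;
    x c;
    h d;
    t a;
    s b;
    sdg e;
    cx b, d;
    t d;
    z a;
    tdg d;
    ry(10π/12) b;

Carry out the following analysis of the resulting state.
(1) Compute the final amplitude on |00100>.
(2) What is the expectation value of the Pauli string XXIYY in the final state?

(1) The amplitude on |00100> is -1/4 + sqrt(3)/4.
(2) The observable XXIYY averages to 0.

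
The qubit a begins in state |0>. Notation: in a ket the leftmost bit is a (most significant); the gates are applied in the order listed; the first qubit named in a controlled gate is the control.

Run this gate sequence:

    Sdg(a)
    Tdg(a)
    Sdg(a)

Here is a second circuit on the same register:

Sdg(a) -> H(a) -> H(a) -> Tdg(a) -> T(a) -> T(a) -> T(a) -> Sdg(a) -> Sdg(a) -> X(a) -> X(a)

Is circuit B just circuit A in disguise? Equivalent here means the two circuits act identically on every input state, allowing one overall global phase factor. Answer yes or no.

No: there is an input state on which the two circuits produce genuinely different outputs (not merely differing by a phase).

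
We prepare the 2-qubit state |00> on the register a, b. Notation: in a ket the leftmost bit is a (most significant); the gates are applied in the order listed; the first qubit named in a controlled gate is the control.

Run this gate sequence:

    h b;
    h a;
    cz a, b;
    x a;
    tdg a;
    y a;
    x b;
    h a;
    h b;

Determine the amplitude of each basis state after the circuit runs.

The final amplitudes are -exp(I*pi/4)/2 on |00>, -I/2 on |01>, -exp(I*pi/4)/2 on |10>, I/2 on |11>.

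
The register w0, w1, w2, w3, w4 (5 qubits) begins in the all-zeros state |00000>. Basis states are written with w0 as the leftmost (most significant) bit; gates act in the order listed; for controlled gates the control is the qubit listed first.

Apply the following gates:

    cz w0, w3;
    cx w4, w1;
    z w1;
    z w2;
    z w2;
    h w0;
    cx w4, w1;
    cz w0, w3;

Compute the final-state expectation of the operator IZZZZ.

The expectation value of IZZZZ is 1.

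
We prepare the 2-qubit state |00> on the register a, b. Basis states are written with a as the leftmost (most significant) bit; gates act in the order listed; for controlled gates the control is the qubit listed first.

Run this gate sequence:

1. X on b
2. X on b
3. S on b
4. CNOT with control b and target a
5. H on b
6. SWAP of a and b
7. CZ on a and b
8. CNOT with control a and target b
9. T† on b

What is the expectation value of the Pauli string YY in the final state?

The expectation value of YY is -sqrt(2)/2. Key observation: steps 1-2 multiply out to the identity, so the circuit reduces to the remaining gates.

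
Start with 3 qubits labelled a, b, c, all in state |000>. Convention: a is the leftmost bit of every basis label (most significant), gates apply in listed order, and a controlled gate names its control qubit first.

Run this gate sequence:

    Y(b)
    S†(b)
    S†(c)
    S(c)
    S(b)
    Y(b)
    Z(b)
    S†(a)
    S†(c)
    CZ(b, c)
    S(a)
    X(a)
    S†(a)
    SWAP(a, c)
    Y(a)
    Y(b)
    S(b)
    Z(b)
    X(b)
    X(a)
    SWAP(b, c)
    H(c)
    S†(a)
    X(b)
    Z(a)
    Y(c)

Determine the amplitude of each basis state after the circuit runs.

The final amplitudes are -sqrt(2)*I/2 on |000>, sqrt(2)*I/2 on |001>, and 0 on every other basis state. Key observation: the block from step 1 through step 6 cancels to the identity and can be dropped.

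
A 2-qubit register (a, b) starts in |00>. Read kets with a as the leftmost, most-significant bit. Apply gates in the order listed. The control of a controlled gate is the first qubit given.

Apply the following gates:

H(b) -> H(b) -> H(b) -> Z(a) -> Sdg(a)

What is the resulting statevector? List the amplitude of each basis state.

The resulting statevector has amplitude sqrt(2)/2 on |00>, sqrt(2)/2 on |01>, 0 on |10>, 0 on |11>.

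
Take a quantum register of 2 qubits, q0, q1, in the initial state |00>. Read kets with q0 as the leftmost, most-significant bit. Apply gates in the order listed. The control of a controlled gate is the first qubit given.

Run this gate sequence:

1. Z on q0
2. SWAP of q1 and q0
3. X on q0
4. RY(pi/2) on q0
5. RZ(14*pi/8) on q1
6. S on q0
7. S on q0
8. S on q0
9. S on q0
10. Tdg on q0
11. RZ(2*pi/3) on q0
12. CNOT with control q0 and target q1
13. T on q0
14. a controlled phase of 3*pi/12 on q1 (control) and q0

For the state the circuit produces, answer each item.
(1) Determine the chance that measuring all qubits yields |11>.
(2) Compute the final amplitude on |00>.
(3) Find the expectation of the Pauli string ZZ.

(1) The probability of measuring |11> is 1/2. Key observation: gates 6-9 undo each other exactly, leaving only the rest of the circuit to track.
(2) The amplitude on |00> is -sqrt(2)*exp(19*I*pi/24)/2.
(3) In the final state, ZZ has expectation 1.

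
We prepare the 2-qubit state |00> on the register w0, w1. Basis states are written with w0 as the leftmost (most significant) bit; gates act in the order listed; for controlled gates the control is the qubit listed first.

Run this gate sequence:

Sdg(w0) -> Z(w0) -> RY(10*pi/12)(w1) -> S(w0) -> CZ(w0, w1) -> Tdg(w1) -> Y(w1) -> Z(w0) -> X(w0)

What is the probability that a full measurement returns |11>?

Outcome |11> occurs with probability 1/2 - sqrt(3)/4.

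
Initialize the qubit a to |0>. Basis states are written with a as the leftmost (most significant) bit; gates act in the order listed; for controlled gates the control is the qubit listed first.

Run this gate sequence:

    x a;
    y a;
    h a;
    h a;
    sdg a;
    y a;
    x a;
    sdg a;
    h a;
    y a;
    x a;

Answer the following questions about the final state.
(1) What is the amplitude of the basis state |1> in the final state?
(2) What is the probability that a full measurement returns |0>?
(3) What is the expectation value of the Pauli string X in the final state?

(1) |1> carries amplitude -sqrt(2)*I/2 in the final state.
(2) A full measurement returns |0> with probability 1/2.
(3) The expectation value of X is -1.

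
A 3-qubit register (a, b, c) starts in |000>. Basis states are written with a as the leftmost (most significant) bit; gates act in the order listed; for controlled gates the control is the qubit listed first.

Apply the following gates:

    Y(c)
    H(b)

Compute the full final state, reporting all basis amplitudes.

The resulting statevector has amplitude sqrt(2)*I/2 on |001>, sqrt(2)*I/2 on |011>, and 0 on every other basis state.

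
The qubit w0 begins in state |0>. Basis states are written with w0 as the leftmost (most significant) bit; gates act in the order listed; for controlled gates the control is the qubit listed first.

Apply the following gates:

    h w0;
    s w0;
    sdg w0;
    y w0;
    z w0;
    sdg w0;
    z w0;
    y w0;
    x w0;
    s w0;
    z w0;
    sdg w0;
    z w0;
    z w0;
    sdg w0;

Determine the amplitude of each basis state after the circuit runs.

The final amplitudes are sqrt(2)/2 on |0>, sqrt(2)/2 on |1>.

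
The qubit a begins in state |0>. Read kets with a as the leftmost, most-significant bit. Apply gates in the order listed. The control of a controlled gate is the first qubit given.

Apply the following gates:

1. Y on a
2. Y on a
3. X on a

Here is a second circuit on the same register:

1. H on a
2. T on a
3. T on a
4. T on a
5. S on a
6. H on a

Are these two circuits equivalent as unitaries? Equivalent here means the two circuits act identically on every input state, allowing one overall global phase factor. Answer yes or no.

No — the two circuits implement different unitaries, even allowing a global phase.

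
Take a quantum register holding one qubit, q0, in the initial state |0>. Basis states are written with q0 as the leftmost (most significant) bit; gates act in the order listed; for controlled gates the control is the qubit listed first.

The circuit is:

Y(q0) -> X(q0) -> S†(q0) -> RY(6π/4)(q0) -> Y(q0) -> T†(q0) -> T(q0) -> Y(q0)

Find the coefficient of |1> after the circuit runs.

|1> carries amplitude sqrt(2)*I/2 in the final state. Key observation: gates 5-8 undo each other exactly, leaving only the rest of the circuit to track.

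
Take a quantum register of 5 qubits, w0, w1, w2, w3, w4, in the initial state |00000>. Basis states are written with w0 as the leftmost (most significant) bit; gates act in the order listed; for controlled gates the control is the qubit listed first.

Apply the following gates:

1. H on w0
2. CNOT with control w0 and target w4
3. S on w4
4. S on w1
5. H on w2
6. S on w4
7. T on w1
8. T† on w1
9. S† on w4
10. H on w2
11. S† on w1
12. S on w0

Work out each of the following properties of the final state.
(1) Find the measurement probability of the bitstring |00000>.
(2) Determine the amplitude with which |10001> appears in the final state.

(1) A full measurement returns |00000> with probability 1/2. Key observation: steps 4-11 multiply out to the identity, so the circuit reduces to the remaining gates.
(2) |10001> carries amplitude -sqrt(2)/2 in the final state.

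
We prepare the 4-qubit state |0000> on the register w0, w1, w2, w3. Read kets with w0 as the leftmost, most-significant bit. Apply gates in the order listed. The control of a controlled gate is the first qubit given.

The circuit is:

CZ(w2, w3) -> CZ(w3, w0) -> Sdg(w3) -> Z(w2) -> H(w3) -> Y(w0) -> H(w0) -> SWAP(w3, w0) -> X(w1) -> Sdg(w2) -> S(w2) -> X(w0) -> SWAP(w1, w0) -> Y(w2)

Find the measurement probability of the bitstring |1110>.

A full measurement returns |1110> with probability 1/4.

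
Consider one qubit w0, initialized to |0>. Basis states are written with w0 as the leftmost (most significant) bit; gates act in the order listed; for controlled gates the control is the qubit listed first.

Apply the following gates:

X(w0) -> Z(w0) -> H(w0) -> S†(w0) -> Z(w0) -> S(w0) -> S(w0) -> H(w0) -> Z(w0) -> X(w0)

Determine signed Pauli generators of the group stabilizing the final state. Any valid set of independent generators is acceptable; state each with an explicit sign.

The stabilizer group can be generated by -Y, among other valid generating sets.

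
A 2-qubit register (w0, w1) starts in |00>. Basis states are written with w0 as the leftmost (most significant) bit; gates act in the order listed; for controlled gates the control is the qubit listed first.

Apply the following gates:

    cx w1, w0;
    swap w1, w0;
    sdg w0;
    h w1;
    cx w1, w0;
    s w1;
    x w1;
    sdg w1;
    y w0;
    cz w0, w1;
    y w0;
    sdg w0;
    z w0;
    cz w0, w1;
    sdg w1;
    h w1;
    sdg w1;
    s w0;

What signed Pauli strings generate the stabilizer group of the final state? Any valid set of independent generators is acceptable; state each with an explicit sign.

The stabilizer group can be generated by -YZ, +ZY, among other valid generating sets.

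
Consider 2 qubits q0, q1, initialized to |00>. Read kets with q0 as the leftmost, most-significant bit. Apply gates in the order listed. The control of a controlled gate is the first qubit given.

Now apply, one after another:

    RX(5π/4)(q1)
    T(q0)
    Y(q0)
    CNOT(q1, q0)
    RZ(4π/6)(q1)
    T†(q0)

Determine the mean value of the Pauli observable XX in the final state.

The expectation value of XX is 1/4 - sqrt(3)/4.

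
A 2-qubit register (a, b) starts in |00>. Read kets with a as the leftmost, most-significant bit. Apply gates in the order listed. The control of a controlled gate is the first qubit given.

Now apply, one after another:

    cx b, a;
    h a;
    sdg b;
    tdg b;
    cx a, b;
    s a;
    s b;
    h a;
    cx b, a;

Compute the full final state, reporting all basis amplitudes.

After the circuit, the state carries amplitude 1/2 on |00>, 1/2 on |01>, 1/2 on |10>, -1/2 on |11>.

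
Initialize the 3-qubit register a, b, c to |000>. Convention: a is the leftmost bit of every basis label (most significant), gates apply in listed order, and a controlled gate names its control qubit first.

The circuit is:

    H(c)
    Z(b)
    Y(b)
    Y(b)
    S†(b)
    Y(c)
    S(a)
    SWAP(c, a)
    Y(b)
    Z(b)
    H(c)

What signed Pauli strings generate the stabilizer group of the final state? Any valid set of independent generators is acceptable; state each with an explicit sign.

One valid set of independent stabilizer generators is -XII, +IIX, -IZI (any independent generating set of the same group is equally correct).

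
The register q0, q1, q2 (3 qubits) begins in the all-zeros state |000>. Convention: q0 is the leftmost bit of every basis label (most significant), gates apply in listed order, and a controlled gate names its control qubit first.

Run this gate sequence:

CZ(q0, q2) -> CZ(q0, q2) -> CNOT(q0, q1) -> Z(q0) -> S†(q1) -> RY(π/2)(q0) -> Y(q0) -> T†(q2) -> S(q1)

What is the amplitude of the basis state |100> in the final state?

The amplitude on |100> is sqrt(2)*I/2. Key observation: the block from step 1 through step 2 cancels to the identity and can be dropped.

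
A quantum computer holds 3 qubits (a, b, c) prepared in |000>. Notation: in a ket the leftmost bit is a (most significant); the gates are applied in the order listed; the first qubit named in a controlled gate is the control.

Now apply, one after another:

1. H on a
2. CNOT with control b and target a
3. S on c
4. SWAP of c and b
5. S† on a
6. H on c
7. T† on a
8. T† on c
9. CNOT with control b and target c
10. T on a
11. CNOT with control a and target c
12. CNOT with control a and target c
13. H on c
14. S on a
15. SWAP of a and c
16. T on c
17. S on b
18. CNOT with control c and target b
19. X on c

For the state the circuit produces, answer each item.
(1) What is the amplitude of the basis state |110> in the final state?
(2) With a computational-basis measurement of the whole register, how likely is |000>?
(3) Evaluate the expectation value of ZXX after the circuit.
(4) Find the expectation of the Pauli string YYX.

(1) |110> carries amplitude sqrt(2)*(-1 + exp(I*pi/4))/4 in the final state.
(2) Outcome |000> occurs with probability 0.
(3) The expectation value of ZXX is 1/2.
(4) The expectation value of YYX is 1/2.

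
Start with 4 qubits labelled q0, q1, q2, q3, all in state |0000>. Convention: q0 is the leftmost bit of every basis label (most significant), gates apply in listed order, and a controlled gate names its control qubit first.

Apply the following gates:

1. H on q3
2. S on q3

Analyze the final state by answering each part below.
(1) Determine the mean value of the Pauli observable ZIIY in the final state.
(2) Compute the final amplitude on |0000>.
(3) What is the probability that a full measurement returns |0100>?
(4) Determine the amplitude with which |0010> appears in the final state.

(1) The observable ZIIY averages to 1.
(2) The amplitude on |0000> is sqrt(2)/2.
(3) The probability of measuring |0100> is 0.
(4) |0010> carries amplitude 0 in the final state.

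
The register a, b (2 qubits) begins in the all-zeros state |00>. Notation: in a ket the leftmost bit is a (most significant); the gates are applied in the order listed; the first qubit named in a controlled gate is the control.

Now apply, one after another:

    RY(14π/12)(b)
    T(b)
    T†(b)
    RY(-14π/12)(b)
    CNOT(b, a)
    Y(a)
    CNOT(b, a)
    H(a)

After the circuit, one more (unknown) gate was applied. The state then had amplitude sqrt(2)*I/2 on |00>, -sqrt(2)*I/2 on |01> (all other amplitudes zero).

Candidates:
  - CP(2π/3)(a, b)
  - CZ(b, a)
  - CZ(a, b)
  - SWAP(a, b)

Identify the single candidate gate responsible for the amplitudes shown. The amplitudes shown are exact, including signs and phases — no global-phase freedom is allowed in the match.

The unique candidate consistent with the amplitudes is SWAP(a, b). Key observation: the block from step 1 through step 4 cancels to the identity and can be dropped.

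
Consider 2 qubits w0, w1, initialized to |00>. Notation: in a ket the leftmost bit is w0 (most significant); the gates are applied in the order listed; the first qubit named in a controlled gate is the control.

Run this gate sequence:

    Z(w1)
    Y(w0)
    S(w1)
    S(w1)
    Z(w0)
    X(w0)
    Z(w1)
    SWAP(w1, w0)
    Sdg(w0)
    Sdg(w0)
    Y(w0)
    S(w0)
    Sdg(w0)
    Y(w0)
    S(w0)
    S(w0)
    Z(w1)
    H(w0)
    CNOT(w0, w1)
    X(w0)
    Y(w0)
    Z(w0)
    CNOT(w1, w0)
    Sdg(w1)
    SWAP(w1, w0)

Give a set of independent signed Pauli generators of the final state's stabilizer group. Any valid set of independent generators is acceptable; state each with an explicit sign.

The stabilizer group can be generated by -YI, +IZ, among other valid generating sets.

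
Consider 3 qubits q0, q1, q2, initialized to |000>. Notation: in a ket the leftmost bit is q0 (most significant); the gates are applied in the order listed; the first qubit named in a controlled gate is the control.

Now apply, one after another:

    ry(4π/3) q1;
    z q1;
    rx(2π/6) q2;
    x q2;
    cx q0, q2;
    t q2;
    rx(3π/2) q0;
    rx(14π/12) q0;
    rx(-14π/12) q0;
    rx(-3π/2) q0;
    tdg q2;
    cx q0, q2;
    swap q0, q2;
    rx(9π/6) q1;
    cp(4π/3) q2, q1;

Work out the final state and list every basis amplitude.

The final amplitudes are sqrt(6)/8 - sqrt(2)*I/8 on |000>, 0 on |001>, sqrt(2)/8 - sqrt(6)*I/8 on |010>, 0 on |011>, sqrt(6)/8 + 3*sqrt(2)*I/8 on |100>, 0 on |101>, 3*sqrt(2)/8 + sqrt(6)*I/8 on |110>, 0 on |111>. Key observation: steps 5-12 multiply out to the identity, so the circuit reduces to the remaining gates.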